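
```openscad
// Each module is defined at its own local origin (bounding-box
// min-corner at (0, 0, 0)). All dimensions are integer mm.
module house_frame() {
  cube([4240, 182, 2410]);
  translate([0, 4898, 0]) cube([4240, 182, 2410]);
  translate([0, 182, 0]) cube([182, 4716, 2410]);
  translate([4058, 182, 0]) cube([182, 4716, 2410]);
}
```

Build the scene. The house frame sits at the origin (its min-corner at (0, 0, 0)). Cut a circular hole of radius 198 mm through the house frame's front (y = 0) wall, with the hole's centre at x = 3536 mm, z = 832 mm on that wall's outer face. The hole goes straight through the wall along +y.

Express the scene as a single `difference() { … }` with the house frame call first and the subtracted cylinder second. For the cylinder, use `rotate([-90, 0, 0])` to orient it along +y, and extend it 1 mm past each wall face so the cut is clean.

difference() {
  house_frame();
  translate([3536, -1, 832]) rotate([-90, 0, 0]) cylinder(h = 184, r = 198);
}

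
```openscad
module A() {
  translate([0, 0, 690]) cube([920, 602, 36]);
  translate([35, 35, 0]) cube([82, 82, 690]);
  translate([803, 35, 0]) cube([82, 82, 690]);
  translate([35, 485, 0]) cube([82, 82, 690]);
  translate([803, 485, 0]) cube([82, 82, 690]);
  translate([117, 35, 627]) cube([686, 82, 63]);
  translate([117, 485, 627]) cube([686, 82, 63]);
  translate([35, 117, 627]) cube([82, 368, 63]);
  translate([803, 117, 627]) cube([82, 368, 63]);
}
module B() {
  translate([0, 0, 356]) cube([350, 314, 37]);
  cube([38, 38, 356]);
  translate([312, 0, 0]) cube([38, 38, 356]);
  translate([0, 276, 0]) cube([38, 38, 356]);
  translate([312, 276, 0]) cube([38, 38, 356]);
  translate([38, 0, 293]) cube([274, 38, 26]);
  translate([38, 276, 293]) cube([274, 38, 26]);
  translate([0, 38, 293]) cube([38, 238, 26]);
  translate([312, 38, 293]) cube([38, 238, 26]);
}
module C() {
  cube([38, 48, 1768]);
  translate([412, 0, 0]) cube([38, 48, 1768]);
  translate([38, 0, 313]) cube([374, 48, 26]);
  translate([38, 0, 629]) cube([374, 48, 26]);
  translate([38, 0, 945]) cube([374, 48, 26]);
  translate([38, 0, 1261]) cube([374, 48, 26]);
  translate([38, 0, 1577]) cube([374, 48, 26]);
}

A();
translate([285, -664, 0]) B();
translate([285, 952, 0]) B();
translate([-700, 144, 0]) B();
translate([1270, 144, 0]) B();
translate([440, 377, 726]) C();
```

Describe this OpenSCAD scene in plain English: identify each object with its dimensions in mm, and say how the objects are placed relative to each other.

A is a table with a 920×602 mm rectangular top, 36 mm thick, top surface at z = 726 mm, supported by four 82×82 mm square legs, each inset 35 mm from the nearest pair of top edges, running from the floor. Four apron rails, 82 mm thick and 63 mm tall, run between adjacent legs with their top edges flush with the underside of the top and their outer faces flush with the legs' outer faces.

B is a four-legged stool. The seat is a 350×314×37 mm slab whose top surface is at z = 393 mm; four square legs, each 38×38 mm in cross-section, run from the floor (z = 0) to the underside of the seat, each flush with a corner of the seat. Four stretchers, 38 mm wide and 26 mm tall, connect adjacent legs with their undersides at z = 293 mm, each running between the inner faces of the legs it joins and aligned with the legs' outer faces on the other axis.

C is a wooden ladder with two side rails of 38×48 mm section and 1768 mm height, set 450 mm apart overall. Between them run 5 rectangular rungs (48 mm deep, 26 mm thick), front faces flush with the rails' −y face. The bottom of the first rung is 313 mm above the floor and each subsequent rung is 316 mm higher than the one below.

Four stools sit around the table at the −y, +y, −x, +x sides. The ladder is on top of the table.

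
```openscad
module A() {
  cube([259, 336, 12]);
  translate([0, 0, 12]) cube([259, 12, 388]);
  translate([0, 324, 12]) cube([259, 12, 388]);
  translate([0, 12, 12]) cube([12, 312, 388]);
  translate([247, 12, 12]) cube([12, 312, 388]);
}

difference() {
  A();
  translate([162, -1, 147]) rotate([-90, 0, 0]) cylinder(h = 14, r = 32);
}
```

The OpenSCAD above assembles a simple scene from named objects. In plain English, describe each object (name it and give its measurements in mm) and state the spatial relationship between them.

A is an open storage box with external size 259×336×400 mm and wall thickness 12 mm (the base is also 12 mm thick). The base covers the whole footprint; the four walls stand on the base, with the y-facing walls full-width and the x-facing walls fitting between their inner faces.

The open box has a circular hole of radius 32 mm through its front wall, centred at (x = 162, z = 147).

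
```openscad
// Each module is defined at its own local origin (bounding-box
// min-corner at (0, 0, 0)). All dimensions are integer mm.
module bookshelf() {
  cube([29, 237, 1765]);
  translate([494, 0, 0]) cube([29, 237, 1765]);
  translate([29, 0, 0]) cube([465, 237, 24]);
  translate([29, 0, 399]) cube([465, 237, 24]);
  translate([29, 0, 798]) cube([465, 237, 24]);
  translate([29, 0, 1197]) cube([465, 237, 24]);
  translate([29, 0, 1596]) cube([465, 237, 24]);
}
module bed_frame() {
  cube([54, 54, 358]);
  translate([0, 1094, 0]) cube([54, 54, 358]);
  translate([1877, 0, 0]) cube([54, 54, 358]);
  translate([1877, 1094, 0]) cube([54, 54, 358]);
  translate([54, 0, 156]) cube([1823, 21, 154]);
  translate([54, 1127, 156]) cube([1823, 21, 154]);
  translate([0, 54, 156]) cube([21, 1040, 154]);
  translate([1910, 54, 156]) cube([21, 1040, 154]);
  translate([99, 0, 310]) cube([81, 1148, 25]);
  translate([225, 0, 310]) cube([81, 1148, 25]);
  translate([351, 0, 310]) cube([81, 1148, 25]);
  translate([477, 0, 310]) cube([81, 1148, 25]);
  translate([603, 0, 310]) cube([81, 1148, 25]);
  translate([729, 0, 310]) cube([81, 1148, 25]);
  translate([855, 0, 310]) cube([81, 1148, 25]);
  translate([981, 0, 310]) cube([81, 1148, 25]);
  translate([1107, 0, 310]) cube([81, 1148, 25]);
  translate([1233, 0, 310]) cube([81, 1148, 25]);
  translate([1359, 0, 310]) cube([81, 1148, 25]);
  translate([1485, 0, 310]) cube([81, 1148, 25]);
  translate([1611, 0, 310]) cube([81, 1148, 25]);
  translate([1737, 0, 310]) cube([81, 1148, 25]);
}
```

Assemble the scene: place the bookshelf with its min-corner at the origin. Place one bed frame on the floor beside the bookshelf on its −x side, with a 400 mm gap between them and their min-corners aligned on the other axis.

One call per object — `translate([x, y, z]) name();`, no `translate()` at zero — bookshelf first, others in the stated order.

bookshelf();
translate([-2331, 0, 0]) bed_frame();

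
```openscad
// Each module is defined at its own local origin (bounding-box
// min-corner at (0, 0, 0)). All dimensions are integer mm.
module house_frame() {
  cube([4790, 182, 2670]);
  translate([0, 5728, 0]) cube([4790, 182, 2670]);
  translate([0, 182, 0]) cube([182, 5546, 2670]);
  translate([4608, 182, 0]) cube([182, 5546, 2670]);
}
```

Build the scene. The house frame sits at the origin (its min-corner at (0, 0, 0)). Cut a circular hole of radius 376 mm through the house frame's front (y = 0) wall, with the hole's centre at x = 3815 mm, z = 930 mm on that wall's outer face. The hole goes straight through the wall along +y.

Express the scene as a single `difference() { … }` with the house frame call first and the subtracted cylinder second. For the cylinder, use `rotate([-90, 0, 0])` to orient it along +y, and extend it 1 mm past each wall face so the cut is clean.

difference() {
  house_frame();
  translate([3815, -1, 930]) rotate([-90, 0, 0]) cylinder(h = 184, r = 376);
}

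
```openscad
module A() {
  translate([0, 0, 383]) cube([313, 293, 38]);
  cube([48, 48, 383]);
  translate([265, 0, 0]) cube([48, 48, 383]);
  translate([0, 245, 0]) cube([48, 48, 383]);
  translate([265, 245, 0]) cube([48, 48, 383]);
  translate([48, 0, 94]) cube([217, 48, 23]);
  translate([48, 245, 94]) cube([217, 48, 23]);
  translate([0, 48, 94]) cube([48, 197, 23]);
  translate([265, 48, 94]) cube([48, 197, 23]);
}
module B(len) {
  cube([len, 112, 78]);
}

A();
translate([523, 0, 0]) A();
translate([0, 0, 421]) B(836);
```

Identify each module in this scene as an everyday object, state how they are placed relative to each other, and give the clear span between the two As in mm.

A is a stool. B is a beam. A beam spans the tops of two stools. The clear span between the two stools is 210 mm.

Second stool starts at x = 523; first ends at x = 313; clear span = 523 − 313 = 210 mm.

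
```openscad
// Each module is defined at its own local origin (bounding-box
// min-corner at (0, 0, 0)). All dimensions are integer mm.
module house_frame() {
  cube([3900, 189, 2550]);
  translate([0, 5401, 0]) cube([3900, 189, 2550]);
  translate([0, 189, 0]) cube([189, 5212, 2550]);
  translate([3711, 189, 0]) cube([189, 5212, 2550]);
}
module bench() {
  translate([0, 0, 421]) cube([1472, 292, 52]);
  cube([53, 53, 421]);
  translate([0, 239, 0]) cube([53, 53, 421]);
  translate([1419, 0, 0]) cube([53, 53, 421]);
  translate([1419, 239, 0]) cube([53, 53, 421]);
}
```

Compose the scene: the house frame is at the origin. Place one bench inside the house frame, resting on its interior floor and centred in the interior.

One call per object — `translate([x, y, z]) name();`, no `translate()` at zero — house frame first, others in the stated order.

house_frame();
translate([1214, 2649, 0]) bench();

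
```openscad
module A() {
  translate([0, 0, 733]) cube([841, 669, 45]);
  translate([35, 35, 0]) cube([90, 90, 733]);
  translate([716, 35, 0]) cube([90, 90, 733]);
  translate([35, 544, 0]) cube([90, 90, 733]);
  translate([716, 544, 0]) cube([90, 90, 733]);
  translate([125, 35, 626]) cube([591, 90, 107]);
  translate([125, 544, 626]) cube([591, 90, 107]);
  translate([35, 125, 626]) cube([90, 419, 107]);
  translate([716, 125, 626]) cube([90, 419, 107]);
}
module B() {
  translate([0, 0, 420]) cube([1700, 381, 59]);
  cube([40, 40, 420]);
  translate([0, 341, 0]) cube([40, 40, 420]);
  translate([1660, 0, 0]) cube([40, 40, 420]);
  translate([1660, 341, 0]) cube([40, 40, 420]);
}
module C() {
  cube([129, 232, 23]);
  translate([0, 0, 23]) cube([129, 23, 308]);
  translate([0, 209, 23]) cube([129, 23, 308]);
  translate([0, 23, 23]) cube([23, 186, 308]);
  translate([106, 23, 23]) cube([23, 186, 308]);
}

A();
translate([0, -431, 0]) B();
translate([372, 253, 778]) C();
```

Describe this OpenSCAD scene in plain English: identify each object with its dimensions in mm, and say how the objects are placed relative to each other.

A is a rectangular dining table. The top is 841×669×45 mm with its upper surface at z = 778 mm. It stands on four 90×90 mm square legs, each inset 35 mm from the nearest pair of top edges, running from the floor to the underside of the top. Four apron rails, 90 mm thick and 107 mm tall, run between adjacent legs with their top edges flush with the underside of the top and their outer faces flush with the legs' outer faces.

B is a long wooden bench with a 1700 mm (x) × 381 mm (y) seat, 59 mm thick, its top surface 479 mm above the floor. Four 40 mm square legs at the seat corners, flush with the edges, run from z = 0 to the seat underside.

C is an open storage box with external size 129×232×331 mm and wall thickness 23 mm (the base is also 23 mm thick). The base covers the whole footprint; the four walls stand on the base, with the y-facing walls full-width and the x-facing walls fitting between their inner faces.

The bench is on the floor beside the table on its −y side. The open box is on top of the table.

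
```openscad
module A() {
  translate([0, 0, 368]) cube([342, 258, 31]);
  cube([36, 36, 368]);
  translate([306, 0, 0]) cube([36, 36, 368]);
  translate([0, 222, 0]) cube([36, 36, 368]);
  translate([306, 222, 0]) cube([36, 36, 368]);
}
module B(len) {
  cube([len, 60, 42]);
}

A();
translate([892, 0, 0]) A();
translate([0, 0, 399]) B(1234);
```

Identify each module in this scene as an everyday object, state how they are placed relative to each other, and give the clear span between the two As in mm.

Second stool starts at x = 892; first ends at x = 342; clear span = 892 − 342 = 550 mm.

A is a stool. B is a beam. A beam spans the tops of two stools. The clear span between the two stools is 550 mm.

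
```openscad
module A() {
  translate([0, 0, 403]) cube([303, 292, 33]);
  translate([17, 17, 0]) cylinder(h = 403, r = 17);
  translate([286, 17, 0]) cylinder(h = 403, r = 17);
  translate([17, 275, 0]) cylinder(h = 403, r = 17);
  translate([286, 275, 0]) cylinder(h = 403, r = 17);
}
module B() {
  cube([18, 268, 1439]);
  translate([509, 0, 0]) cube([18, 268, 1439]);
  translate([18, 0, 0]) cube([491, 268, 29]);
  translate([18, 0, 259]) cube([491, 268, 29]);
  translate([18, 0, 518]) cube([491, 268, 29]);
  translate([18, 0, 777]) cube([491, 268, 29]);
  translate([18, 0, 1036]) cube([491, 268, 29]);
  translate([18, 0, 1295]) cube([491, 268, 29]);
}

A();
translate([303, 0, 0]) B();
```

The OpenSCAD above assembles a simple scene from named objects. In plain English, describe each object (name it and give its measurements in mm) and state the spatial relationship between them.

A is a simple wooden stool: a rectangular seat 303 mm (x) by 292 mm (y), 33 mm thick, top face at z = 436 mm, on four round legs, each 34 mm in diameter. The legs rest on z = 0, each leg's axis is inset half a diameter from the nearest pair of seat edges (so the leg's bounding box is flush with the corner).

B is an open bookshelf. Two side panels, each 18 mm thick, 268 mm deep and 1439 mm tall, stand 527 mm apart (outside-to-outside). Between them sit 6 shelves, each 29 mm thick and 268 mm deep, spanning the full gap between the sides. The bottom shelf rests on the floor (its underside at z = 0) and the clear gap between one shelf's top and the next shelf's underside is 230 mm.

The bookshelf is against the stool's +x side, with their −y faces flush.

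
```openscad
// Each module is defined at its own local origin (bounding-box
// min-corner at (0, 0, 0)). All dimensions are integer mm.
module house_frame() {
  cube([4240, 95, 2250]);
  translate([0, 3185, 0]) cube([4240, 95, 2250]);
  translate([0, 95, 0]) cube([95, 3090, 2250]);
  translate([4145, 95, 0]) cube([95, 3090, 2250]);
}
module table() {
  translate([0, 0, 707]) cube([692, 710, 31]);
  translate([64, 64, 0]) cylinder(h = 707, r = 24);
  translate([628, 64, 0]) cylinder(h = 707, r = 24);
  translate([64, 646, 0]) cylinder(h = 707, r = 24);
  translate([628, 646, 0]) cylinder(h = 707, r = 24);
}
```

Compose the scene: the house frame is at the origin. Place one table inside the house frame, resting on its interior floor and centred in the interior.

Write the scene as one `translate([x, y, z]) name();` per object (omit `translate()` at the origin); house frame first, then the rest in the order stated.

house_frame();
translate([1774, 1285, 0]) table();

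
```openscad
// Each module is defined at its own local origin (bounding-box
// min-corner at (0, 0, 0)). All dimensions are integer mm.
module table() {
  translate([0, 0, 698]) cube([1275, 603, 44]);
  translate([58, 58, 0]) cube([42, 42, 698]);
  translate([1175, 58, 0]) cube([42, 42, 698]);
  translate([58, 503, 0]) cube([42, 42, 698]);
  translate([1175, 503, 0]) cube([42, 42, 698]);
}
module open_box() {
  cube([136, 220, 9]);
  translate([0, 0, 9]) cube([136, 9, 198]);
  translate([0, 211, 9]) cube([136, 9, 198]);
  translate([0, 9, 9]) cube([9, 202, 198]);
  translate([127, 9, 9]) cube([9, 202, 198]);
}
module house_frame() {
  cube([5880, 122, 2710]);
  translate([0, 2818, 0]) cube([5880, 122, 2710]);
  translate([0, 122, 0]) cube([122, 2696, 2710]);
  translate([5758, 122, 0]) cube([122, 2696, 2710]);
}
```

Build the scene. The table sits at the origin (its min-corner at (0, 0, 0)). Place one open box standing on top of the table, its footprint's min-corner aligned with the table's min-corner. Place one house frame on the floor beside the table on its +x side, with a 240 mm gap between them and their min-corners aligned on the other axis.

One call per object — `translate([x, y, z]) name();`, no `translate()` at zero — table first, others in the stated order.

table();
translate([0, 0, 742]) open_box();
translate([1515, 0, 0]) house_frame();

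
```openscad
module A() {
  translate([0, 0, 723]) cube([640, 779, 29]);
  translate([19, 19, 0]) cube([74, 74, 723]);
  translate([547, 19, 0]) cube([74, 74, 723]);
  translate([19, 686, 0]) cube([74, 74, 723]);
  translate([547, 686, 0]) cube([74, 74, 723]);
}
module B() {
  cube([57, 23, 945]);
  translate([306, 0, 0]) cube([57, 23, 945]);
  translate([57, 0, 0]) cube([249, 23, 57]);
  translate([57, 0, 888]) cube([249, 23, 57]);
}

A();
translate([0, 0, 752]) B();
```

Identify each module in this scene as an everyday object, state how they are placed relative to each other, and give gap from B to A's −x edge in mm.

A is a table. B is a picture frame. The picture frame is on top of the table. The gap from the picture frame to the table's −x edge is 0 mm.

The picture frame's min-x is at 0; the table's min-x is 0; gap = 0 mm.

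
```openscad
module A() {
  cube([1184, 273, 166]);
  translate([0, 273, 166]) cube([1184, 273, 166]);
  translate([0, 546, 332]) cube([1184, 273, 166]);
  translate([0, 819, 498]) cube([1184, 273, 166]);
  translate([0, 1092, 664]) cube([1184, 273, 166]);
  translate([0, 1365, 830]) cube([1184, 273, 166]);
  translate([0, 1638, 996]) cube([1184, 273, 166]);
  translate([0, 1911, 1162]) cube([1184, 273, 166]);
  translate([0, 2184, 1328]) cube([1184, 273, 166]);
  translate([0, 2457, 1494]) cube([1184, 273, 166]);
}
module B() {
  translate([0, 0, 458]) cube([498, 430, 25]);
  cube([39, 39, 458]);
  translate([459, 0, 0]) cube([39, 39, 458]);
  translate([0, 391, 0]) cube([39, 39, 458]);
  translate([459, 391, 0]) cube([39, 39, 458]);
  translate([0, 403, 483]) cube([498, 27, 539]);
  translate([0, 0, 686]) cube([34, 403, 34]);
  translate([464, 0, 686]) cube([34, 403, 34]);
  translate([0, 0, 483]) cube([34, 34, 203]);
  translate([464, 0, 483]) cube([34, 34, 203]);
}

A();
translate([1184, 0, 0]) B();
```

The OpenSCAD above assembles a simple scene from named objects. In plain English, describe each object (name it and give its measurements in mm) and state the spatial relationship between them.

A is a run of 10 identical solid stair steps. Each tread is 1184×273 mm and each step block is 166 mm high. Step 1 rests on the floor; step k is offset from step 1 by (k−1)×273 mm in y and (k−1)×166 mm in z.

B is a chair. The seat is a 498×430×25 mm slab with its top at z = 483 mm, on four 39×39 mm corner legs (flush with the seat edges, standing on z = 0). A flat backrest 27 mm thick, 539 mm tall, spans the full seat width and rises from the seat top along its +y edge, rear face flush with the rear of the seat. Two armrests of 34×34 mm section run along each side from the seat's front edge to the front of the backrest, top faces 237 mm above the seat top and outer faces flush with the seat's x-edges; a 34×34 mm post under the front of each armrest stands on the seat at the front corner.

The chair is against the staircase's +x side, with their −y faces flush.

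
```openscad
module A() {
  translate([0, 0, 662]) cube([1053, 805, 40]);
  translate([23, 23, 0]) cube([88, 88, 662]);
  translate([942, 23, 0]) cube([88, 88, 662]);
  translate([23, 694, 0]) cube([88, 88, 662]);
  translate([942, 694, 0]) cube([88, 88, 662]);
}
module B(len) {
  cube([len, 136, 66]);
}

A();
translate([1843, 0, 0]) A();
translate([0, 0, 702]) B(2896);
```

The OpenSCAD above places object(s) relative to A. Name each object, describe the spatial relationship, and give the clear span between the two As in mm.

Second table starts at x = 1843; first ends at x = 1053; clear span = 1843 − 1053 = 790 mm.

A is a table. B is a beam. A beam spans the tops of two tables. The clear span between the two tables is 790 mm.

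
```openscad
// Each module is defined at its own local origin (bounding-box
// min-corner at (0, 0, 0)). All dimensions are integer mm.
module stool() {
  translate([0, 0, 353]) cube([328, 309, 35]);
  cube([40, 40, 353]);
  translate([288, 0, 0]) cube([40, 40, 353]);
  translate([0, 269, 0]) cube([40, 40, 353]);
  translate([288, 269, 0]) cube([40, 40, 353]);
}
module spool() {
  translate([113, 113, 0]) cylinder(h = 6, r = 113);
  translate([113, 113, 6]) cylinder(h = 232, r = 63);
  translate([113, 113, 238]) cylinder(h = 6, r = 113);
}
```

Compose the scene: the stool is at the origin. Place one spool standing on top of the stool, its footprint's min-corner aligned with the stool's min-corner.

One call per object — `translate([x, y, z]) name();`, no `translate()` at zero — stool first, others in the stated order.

stool();
translate([0, 0, 388]) spool();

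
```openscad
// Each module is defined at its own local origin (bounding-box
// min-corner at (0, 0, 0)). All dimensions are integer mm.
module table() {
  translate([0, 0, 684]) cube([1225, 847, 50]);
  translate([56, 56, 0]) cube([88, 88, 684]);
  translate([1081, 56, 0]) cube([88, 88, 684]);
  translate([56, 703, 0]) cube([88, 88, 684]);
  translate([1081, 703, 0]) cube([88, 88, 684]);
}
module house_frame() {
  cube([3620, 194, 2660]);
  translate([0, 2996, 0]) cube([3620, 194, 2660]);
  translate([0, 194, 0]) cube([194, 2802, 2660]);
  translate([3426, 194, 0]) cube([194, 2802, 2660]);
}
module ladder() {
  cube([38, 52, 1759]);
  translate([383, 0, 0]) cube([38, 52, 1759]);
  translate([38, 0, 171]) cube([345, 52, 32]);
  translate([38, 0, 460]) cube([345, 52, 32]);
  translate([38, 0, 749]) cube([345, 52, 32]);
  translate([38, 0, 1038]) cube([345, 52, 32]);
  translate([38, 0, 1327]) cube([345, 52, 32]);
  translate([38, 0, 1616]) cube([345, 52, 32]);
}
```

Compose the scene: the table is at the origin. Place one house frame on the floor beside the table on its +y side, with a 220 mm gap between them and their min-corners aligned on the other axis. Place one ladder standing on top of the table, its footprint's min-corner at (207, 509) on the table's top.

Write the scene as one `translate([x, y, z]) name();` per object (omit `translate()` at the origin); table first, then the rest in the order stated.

table();
translate([0, 1067, 0]) house_frame();
translate([207, 509, 734]) ladder();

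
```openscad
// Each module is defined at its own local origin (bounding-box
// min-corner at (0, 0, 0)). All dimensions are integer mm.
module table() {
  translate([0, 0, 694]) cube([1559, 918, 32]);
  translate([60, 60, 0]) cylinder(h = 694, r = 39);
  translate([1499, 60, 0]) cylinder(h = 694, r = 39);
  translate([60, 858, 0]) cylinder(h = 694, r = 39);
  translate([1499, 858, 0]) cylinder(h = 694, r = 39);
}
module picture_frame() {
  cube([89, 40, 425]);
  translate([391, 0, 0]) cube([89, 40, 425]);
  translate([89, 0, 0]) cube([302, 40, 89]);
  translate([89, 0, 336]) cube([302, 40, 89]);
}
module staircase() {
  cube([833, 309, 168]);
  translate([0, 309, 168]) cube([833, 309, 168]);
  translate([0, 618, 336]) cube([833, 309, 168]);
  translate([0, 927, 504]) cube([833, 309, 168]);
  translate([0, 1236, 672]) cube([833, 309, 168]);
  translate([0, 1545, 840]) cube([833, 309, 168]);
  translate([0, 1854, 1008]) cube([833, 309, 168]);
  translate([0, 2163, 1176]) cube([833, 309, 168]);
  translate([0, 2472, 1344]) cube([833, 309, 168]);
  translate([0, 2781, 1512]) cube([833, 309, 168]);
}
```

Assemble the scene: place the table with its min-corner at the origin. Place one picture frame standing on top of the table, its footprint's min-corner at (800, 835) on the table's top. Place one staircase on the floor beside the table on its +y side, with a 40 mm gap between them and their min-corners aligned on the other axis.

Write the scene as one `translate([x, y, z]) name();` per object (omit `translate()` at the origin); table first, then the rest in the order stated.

table();
translate([800, 835, 726]) picture_frame();
translate([0, 958, 0]) staircase();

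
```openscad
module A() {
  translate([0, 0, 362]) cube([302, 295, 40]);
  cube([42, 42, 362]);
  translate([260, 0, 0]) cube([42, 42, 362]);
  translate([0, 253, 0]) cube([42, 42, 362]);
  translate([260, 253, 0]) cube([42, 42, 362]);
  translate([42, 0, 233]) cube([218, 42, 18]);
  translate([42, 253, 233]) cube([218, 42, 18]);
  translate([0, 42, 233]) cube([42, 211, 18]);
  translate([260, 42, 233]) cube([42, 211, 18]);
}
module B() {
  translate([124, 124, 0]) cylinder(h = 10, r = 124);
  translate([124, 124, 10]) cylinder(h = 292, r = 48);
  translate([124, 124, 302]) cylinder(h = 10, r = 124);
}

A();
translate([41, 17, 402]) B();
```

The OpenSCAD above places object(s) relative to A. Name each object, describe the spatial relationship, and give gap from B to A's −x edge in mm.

A is a stool. B is a spool. The spool is on top of the stool. The gap from the spool to the stool's −x edge is 41 mm.

The spool's min-x is at 41; the stool's min-x is 0; gap = 41 mm.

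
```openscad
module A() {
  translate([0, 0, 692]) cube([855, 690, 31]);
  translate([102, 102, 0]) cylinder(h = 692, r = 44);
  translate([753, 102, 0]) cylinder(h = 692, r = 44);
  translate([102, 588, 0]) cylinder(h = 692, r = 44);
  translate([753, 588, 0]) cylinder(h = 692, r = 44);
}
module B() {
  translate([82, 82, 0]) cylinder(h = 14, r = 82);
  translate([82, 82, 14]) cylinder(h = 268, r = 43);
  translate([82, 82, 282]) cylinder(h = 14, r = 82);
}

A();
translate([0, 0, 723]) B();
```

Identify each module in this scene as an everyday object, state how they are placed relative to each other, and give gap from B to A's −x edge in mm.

The spool's min-x is at 0; the table's min-x is 0; gap = 0 mm.

A is a table. B is a spool. The spool is on top of the table. The gap from the spool to the table's −x edge is 0 mm.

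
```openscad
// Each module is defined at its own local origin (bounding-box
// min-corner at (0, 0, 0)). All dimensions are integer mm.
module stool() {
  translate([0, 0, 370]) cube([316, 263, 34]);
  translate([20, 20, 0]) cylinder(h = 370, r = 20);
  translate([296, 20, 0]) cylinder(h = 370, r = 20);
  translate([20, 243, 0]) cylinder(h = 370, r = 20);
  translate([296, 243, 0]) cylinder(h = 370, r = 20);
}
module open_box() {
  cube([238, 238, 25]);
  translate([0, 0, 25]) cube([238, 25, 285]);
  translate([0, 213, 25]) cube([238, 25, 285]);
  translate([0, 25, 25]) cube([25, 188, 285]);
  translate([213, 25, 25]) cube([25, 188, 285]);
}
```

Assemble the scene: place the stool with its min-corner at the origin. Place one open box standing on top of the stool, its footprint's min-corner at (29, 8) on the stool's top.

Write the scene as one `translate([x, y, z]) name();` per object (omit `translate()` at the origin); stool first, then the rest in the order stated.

stool();
translate([29, 8, 404]) open_box();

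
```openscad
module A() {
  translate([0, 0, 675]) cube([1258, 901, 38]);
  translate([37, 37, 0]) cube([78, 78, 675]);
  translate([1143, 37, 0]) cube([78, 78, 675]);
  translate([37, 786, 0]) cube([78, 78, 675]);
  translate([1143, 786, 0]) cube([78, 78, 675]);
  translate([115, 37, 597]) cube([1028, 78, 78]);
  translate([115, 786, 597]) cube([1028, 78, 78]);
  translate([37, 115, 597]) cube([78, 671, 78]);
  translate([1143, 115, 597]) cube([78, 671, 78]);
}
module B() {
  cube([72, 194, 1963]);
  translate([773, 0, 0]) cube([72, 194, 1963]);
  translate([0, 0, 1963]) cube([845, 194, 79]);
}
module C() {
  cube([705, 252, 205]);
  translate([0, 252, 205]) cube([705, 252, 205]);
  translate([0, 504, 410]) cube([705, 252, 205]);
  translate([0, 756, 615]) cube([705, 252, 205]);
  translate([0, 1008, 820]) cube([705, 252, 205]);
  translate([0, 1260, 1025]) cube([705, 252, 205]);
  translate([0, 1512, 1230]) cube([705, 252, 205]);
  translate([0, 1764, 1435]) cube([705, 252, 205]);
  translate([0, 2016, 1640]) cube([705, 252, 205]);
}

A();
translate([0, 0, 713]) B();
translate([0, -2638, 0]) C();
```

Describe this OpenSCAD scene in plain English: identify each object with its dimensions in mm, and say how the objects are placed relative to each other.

A is a table with a 1258×901 mm rectangular top, 38 mm thick, top surface at z = 713 mm, supported by four 78×78 mm square legs, each inset 37 mm from the nearest pair of top edges, running from the floor. Four apron rails, 78 mm thick and 78 mm tall, run between adjacent legs with their top edges flush with the underside of the top and their outer faces flush with the legs' outer faces.

B is a door frame. The clear opening is 701 mm wide and 1963 mm high. Two 72 mm wide jambs, 194 mm deep, stand either side of the opening from the floor to the top of the opening. A 79 mm thick head sits across the top of both jambs, spanning the full outside width of the frame.

C is a run of 9 identical solid stair steps. Each tread is 705×252 mm and each step block is 205 mm high. Step 1 rests on the floor; step k is offset from step 1 by (k−1)×252 mm in y and (k−1)×205 mm in z.

The door frame is on top of the table. The staircase is on the floor beside the table on its −y side.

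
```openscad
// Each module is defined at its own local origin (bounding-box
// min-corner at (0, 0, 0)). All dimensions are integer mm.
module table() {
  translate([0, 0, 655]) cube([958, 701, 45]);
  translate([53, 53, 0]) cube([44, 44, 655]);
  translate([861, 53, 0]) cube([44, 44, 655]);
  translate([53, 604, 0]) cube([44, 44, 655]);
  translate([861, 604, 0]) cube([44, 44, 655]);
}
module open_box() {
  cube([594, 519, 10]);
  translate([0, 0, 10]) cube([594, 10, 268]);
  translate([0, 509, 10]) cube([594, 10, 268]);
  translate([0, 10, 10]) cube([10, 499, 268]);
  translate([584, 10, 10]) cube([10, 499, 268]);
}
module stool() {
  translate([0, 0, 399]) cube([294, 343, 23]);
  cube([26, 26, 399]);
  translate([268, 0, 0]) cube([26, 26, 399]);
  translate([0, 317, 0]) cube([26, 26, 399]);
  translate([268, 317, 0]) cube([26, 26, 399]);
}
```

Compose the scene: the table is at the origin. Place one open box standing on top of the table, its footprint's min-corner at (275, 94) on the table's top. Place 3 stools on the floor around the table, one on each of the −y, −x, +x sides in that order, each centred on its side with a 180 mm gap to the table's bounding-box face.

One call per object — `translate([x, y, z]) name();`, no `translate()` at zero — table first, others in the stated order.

table();
translate([275, 94, 700]) open_box();
translate([332, -523, 0]) stool();
translate([-474, 179, 0]) stool();
translate([1138, 179, 0]) stool();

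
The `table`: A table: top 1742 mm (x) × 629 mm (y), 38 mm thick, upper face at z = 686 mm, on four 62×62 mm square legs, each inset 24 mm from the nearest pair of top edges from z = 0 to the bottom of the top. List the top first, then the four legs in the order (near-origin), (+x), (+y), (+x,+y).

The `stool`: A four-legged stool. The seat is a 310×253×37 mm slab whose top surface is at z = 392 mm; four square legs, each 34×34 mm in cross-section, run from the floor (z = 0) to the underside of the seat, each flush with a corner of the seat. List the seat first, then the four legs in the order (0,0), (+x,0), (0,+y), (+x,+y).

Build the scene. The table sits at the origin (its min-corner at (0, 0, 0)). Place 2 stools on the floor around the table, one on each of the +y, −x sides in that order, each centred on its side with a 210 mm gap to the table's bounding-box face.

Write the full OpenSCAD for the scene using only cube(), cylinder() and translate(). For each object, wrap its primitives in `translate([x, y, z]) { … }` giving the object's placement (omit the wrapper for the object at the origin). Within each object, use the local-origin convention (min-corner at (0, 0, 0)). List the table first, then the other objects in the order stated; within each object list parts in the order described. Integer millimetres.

translate([0, 0, 648]) cube([1742, 629, 38]);
translate([24, 24, 0]) cube([62, 62, 648]);
translate([1656, 24, 0]) cube([62, 62, 648]);
translate([24, 543, 0]) cube([62, 62, 648]);
translate([1656, 543, 0]) cube([62, 62, 648]);
translate([716, 839, 0]) {
  translate([0, 0, 355]) cube([310, 253, 37]);
  cube([34, 34, 355]);
  translate([276, 0, 0]) cube([34, 34, 355]);
  translate([0, 219, 0]) cube([34, 34, 355]);
  translate([276, 219, 0]) cube([34, 34, 355]);
}
translate([-520, 188, 0]) {
  translate([0, 0, 355]) cube([310, 253, 37]);
  cube([34, 34, 355]);
  translate([276, 0, 0]) cube([34, 34, 355]);
  translate([0, 219, 0]) cube([34, 34, 355]);
  translate([276, 219, 0]) cube([34, 34, 355]);
}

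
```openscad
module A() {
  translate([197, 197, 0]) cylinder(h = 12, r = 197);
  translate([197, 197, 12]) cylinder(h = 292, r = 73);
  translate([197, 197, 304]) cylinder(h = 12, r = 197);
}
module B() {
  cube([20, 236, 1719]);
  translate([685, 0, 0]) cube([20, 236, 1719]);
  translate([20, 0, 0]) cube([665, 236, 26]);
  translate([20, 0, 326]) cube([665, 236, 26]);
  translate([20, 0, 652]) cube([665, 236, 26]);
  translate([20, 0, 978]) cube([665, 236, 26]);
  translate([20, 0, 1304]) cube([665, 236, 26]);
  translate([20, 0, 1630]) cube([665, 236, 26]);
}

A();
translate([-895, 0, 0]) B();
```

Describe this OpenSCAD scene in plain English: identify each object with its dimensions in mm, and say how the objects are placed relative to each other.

A is a spool: two coaxial disc flanges of radius 197 mm and thickness 12 mm, joined by a core cylinder of radius 73 mm and height 292 mm. The lower flange rests on z = 0 and the three cylinders share a vertical axis.

B is a bookshelf 705 mm wide overall, 236 mm deep and 1719 mm tall. The two sides are 20 mm thick vertical panels. 6 horizontal shelves of 26 mm thickness span between the inner faces of the sides; the lowest shelf sits on the floor and shelves are stacked with a clear vertical gap of 300 mm between each pair.

The bookshelf is on the floor beside the spool on its −x side.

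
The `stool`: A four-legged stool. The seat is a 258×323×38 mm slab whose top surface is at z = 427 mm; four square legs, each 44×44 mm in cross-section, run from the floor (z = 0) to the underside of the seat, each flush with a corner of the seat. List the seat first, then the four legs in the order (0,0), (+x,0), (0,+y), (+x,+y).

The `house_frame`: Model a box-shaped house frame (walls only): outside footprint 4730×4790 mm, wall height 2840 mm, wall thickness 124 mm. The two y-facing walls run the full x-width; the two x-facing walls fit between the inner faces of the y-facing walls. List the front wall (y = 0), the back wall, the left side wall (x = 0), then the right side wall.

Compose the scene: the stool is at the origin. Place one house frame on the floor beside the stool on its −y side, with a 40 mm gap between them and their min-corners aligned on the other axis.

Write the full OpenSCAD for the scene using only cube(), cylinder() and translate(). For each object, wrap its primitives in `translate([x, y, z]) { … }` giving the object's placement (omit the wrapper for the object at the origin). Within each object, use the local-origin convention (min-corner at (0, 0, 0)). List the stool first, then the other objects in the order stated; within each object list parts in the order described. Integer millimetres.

translate([0, 0, 389]) cube([258, 323, 38]);
cube([44, 44, 389]);
translate([214, 0, 0]) cube([44, 44, 389]);
translate([0, 279, 0]) cube([44, 44, 389]);
translate([214, 279, 0]) cube([44, 44, 389]);
translate([0, -4830, 0]) {
  cube([4730, 124, 2840]);
  translate([0, 4666, 0]) cube([4730, 124, 2840]);
  translate([0, 124, 0]) cube([124, 4542, 2840]);
  translate([4606, 124, 0]) cube([124, 4542, 2840]);
}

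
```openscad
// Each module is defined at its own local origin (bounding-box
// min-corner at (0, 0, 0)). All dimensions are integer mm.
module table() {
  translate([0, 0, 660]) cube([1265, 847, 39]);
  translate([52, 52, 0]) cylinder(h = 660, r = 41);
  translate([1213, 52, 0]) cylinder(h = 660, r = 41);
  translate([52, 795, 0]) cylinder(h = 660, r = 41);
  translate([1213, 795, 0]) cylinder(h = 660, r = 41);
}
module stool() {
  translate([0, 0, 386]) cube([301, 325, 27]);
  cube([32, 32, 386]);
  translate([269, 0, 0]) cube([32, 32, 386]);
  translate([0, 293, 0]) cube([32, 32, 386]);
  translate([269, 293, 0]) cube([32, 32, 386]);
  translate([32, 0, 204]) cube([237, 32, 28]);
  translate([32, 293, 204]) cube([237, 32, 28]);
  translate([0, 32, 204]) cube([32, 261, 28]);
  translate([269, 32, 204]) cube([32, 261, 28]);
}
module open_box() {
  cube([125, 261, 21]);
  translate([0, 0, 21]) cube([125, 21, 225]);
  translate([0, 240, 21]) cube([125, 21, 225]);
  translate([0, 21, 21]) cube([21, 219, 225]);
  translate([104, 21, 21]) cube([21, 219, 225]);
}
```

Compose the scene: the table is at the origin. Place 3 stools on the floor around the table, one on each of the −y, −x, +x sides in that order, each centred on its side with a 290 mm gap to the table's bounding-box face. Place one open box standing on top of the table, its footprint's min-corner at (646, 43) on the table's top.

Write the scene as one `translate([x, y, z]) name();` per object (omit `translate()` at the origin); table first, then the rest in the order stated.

table();
translate([482, -615, 0]) stool();
translate([-591, 261, 0]) stool();
translate([1555, 261, 0]) stool();
translate([646, 43, 699]) open_box();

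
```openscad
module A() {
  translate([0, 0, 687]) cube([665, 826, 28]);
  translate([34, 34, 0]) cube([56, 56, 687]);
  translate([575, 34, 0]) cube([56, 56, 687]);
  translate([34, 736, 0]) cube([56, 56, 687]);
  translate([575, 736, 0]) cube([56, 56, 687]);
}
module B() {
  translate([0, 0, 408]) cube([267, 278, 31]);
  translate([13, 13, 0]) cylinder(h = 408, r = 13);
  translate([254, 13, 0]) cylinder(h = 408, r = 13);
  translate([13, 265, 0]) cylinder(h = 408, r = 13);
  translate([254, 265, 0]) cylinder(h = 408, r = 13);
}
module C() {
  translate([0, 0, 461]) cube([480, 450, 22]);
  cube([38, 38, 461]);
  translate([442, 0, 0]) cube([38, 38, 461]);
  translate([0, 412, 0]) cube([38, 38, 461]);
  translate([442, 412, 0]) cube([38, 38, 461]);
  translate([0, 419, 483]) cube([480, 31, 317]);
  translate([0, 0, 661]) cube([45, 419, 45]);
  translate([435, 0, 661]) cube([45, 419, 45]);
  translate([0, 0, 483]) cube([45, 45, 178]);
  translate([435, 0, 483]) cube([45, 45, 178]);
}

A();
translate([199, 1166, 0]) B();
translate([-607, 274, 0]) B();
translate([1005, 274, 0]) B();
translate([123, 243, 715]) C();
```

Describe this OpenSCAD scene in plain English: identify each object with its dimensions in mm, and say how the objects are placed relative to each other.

A is a rectangular dining table. The top is 665×826×28 mm with its upper surface at z = 715 mm. It stands on four 56×56 mm square legs, each inset 34 mm from the nearest pair of top edges, running from the floor to the underside of the top.

B is a simple wooden stool: a rectangular seat 267 mm (x) by 278 mm (y), 31 mm thick, top face at z = 439 mm, on four round legs, each 26 mm in diameter. The legs rest on z = 0, each leg's axis is inset half a diameter from the nearest pair of seat edges (so the leg's bounding box is flush with the corner).

C is a chair: 480×450 mm seat, 22 mm thick, top at z = 483 mm, on four 38 mm square corner legs flush with the seat edges. A 31 mm thick backrest slab spans the full seat width, extending 317 mm above the seat top, its back face flush with the seat's +y edge. Two armrests of 45×45 mm section run along each side from the seat's front edge to the front of the backrest, top faces 223 mm above the seat top and outer faces flush with the seat's x-edges; a 45×45 mm post under the front of each armrest stands on the seat at the front corner.

Three stools sit around the table at the +y, −x, +x sides. The chair is on top of the table.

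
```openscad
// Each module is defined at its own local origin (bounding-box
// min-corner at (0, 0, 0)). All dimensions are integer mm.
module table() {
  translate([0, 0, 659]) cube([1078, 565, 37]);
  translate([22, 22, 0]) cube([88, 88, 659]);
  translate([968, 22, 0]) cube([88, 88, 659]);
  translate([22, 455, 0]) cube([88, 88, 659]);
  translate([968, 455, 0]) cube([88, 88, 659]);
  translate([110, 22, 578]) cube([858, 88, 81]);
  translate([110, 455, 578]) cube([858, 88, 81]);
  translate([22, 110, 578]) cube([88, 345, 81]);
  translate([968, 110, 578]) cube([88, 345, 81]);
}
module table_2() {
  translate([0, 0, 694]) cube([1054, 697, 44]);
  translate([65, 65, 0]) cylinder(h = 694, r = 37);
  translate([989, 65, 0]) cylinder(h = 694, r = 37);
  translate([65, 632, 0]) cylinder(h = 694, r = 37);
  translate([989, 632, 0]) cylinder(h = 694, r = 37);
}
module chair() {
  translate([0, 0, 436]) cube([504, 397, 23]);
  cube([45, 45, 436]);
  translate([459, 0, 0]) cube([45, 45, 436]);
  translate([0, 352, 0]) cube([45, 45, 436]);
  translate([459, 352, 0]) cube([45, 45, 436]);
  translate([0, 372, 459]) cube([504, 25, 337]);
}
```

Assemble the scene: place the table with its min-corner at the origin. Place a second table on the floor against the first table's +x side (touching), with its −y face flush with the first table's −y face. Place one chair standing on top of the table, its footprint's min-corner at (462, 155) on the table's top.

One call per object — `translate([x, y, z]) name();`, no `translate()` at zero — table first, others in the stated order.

table();
translate([1078, 0, 0]) table_2();
translate([462, 155, 696]) chair();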